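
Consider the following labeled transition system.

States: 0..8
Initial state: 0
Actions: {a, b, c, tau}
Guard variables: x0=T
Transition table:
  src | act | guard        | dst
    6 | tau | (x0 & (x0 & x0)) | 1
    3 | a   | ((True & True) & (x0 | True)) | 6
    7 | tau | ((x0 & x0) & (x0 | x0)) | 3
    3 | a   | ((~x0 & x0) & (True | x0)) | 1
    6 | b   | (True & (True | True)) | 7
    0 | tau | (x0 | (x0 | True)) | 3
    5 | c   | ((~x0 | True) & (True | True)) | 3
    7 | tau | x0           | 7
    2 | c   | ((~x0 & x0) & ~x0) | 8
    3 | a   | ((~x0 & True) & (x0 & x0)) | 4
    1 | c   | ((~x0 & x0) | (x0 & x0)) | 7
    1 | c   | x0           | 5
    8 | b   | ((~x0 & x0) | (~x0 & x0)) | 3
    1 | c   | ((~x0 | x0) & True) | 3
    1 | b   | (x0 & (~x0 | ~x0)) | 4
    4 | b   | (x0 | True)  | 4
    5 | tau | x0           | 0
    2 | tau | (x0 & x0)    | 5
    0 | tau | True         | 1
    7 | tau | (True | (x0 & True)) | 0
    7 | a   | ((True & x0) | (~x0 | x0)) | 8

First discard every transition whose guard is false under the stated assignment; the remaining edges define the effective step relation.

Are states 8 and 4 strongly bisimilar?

Bisimulation quotient by refinement:
  π0 = {{0,1,2,3,4,5,6,7,8}}
  π1 = {{0,2},{1},{3},{4},{5},{6},{7},{8}}
  π2 = {{0},{1},{2},{3},{4},{5},{6},{7},{8}}
Fixed point at round 3; 9 class(es).
class of 8: {8}; class of 4: {4}

Answer: NOT BISIMILAR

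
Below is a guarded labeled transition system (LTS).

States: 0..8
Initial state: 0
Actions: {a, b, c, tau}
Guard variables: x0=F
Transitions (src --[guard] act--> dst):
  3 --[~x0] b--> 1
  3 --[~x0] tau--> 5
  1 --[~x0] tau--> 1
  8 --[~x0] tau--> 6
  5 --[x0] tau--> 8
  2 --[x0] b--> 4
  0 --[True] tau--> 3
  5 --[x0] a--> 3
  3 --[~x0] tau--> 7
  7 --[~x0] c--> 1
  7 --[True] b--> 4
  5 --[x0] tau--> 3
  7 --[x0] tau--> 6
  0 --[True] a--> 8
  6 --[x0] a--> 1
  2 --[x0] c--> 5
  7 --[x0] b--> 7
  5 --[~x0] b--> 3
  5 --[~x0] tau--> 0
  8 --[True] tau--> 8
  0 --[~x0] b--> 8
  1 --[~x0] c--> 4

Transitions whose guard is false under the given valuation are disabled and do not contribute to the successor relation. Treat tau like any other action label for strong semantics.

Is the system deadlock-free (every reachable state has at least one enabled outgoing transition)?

Answer: DEADLOCK at state 4

Analysis:
Reachable = {0,1,3,4,5,6,7,8}
  0: a→8  b→8  tau→3  [3 exit(s)]
  1: c→4  tau→1  [2 exit(s)]
  3: b→1  tau→5  tau→7  [3 exit(s)]
  4: ∅  [no exit]
  5: b→3  tau→0  [2 exit(s)]
  6: ∅  [no exit]
  7: b→4  c→1  [2 exit(s)]
  8: tau→6  tau→8  [2 exit(s)]
trace reaching 4: tau·b·c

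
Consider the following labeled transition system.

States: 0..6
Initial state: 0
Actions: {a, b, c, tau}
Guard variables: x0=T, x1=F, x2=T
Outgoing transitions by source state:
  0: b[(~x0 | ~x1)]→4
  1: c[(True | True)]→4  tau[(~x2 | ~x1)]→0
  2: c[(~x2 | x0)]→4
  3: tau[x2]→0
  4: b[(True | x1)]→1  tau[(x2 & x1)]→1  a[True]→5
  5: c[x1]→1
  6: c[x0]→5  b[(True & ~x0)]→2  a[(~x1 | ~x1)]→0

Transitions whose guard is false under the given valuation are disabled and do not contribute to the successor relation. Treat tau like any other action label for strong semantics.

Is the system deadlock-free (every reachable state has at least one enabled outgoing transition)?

Reachable = {0,1,4,5}
  0: b→4  [1 out]
  1: c→4  tau→0  [2 out]
  4: a→5  b→1  [2 out]
  5: ∅  [STUCK]
witness 5: b·a

Answer: DEADLOCK at state 5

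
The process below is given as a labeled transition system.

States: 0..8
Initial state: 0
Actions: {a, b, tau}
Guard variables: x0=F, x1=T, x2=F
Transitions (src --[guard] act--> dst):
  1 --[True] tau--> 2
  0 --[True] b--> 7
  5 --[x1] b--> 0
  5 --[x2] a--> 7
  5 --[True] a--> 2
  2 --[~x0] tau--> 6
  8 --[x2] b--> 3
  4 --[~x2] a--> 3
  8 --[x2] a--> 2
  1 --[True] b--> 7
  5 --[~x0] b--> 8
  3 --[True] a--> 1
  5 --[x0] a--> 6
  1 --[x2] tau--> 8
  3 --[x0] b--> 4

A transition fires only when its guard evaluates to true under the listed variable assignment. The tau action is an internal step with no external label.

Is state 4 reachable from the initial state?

After dropping false guards: 9 live edges.
depth 0: {0}
depth 1: {7}  total {0,7}
Reach set: {0,7}

Answer: UNREACHABLE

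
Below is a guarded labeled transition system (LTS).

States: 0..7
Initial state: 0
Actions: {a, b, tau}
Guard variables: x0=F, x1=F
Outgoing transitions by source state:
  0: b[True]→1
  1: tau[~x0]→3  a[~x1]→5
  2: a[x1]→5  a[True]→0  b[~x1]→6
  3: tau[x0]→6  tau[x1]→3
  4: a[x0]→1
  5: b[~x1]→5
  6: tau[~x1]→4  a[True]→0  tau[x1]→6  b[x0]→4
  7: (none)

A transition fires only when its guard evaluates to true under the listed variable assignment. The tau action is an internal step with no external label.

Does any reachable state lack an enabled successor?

Reachable = {0,1,3,5}
  0: b→1  [deg 1]
  1: a→5  tau→3  [deg 2]
  3: ∅  [STUCK]
  5: b→5  [deg 1]
witness 3: b·tau

Answer: DEADLOCK at state 3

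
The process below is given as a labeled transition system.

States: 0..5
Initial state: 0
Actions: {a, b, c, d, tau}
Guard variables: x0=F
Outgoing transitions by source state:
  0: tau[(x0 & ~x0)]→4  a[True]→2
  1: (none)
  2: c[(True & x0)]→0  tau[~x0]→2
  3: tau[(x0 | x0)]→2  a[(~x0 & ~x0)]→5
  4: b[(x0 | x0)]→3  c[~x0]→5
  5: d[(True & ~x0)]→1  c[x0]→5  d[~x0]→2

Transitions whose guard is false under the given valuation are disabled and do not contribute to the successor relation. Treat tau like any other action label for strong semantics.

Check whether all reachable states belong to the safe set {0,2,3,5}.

Answer: INVARIANT HOLDS

Working:
Safe = {0,2,3,5}
R = {0,2}
  0: ✓
  2: ✓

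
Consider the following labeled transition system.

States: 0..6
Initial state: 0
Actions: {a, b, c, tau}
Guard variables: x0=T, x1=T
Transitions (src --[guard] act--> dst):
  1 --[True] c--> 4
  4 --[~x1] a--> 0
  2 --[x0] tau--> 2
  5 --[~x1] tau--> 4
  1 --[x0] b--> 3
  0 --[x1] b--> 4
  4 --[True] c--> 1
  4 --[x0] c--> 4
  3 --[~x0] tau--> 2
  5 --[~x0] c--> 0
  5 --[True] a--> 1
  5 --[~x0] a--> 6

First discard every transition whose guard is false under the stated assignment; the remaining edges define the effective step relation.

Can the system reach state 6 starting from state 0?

Answer: UNREACHABLE

Analysis:
Guard filter leaves 7 enabled edge(s).
L0 = {0}
L1 = {4}  cumulative {0,4}
L2 = {1}  cumulative {0,1,4}
L3 = {3}  cumulative {0,1,3,4}
Reachable = {0,1,3,4}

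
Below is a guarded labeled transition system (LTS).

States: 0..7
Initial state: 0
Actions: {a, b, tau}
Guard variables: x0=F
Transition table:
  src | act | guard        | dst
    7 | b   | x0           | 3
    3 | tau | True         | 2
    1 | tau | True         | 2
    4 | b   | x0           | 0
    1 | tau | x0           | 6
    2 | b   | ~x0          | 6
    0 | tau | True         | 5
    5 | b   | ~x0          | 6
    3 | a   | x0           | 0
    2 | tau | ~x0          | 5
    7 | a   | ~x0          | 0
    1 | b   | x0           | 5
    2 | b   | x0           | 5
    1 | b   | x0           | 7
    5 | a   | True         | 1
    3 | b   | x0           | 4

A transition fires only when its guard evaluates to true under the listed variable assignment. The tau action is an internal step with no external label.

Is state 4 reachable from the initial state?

Answer: UNREACHABLE

Trace:
After dropping false guards: 8 live edges.
L0 = {0}
L1 = {5}  total {0,5}
L2 = {1,6}  total {0,1,5,6}
L3 = {2}  total {0,1,2,5,6}
Reachable = {0,1,2,5,6}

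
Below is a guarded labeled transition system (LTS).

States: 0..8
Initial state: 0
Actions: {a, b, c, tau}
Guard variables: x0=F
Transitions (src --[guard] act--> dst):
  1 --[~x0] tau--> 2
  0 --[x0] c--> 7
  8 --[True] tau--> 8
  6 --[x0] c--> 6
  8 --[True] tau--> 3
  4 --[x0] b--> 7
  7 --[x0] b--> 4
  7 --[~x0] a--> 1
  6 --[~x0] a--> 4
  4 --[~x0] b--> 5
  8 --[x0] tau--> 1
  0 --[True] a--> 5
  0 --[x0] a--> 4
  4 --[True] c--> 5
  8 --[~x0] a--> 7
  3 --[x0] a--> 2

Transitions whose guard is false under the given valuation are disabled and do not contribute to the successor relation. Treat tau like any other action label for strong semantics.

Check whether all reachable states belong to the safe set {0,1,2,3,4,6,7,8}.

Allowed set {0,1,2,3,4,6,7,8}
R = {0,5}
  0: ✓
  5: ✗ unsafe
counterexample path to 5: a

Answer: INVARIANT VIOLATED at state 5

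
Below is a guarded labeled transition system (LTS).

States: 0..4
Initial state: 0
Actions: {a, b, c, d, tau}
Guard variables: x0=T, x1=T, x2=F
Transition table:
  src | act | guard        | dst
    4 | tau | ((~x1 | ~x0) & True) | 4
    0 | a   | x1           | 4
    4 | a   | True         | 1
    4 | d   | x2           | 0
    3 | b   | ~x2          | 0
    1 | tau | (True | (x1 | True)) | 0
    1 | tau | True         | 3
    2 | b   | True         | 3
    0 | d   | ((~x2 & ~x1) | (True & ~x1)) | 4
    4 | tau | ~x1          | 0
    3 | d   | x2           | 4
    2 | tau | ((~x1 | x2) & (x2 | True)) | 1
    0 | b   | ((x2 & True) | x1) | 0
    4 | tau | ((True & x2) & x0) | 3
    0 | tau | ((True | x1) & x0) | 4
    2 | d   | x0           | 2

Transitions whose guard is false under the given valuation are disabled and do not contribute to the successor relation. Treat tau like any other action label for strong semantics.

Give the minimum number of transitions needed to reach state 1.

Answer: 2

Analysis:
BFS to 1:
  L0 = {0}
  L1 = {4}
  L2 = {1}
depth(1)=2, e.g. a·a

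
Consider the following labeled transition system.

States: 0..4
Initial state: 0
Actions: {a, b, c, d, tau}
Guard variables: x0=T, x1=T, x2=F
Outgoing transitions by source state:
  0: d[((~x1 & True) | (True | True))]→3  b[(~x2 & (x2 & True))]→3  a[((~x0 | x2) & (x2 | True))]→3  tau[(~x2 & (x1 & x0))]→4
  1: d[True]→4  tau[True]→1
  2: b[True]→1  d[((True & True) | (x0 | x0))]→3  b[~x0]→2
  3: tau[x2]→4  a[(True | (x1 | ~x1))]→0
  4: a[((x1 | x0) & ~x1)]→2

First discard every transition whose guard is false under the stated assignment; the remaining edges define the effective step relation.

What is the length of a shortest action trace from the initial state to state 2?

Breadth-first toward 2:
  depth 0: {0}
  depth 1: {3,4}
2 never appears.

Answer: UNREACHABLE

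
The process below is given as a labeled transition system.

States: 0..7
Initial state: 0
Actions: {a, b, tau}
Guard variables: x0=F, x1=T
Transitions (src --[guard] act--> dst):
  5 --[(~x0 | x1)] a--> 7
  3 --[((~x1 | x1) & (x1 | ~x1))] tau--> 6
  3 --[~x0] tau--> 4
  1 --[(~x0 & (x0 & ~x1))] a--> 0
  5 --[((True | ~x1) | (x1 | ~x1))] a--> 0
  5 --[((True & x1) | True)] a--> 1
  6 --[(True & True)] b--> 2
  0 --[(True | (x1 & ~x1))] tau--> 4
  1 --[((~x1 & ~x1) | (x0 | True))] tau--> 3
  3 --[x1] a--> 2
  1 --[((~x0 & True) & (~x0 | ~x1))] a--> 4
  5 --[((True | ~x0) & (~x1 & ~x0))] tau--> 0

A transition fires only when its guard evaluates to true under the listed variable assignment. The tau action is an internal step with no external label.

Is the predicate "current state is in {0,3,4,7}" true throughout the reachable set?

Inv-set: {0,3,4,7}
Reach set: {0,4}
  0: ✓
  4: ✓

Answer: INVARIANT HOLDS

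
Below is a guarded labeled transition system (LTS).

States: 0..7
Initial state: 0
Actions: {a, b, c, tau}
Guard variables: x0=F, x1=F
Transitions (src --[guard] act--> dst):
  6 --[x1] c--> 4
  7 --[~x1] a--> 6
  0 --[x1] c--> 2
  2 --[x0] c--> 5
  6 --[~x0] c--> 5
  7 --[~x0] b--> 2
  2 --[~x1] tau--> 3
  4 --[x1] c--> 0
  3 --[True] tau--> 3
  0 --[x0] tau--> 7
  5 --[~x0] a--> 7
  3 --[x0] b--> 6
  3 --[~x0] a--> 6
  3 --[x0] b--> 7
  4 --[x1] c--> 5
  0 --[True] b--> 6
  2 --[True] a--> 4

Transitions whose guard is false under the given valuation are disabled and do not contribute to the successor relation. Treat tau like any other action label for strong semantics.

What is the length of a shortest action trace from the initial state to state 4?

Breadth-first toward 4:
  L0 = {0}
  L1 = {6}
  L2 = {5}
  L3 = {7}
  L4 = {2}
  L5 = {3,4}
depth(4)=5, e.g. b·c·a·b·a

Answer: 5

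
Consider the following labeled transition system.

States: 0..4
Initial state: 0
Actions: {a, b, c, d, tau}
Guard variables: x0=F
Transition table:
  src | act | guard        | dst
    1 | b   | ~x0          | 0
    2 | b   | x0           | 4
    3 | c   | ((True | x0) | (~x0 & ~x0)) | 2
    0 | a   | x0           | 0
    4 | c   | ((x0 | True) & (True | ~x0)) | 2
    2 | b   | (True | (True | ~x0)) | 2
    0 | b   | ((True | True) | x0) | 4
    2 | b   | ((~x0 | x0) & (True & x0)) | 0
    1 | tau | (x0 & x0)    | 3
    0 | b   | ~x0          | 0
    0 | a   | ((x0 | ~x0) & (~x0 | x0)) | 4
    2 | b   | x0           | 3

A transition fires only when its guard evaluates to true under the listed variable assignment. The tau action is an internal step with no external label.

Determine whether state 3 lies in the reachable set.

7 transition(s) survive guard evaluation.
L0 = {0}
L1 = {4}  cumulative {0,4}
L2 = {2}  cumulative {0,2,4}
Reachable = {0,2,4}

Answer: UNREACHABLE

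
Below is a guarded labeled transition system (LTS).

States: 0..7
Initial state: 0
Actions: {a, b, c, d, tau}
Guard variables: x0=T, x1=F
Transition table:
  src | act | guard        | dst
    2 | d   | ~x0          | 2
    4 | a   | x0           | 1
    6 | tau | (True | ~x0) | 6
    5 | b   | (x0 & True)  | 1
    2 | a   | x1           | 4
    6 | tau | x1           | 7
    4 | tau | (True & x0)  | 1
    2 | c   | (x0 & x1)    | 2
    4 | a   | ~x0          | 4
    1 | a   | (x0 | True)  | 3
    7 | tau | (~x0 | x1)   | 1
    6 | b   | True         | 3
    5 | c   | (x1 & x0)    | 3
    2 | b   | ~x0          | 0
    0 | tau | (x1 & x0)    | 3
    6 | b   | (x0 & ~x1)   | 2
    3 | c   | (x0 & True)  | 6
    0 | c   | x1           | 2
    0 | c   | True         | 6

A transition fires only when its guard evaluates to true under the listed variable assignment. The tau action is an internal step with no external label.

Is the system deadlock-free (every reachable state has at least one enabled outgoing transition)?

Reach set: {0,2,3,6}
  0: c→6  [deg 1]
  2: ∅  [deadlock]
  3: c→6  [deg 1]
  6: b→2  b→3  tau→6  [deg 3]
trace reaching 2: c·b

Answer: DEADLOCK at state 2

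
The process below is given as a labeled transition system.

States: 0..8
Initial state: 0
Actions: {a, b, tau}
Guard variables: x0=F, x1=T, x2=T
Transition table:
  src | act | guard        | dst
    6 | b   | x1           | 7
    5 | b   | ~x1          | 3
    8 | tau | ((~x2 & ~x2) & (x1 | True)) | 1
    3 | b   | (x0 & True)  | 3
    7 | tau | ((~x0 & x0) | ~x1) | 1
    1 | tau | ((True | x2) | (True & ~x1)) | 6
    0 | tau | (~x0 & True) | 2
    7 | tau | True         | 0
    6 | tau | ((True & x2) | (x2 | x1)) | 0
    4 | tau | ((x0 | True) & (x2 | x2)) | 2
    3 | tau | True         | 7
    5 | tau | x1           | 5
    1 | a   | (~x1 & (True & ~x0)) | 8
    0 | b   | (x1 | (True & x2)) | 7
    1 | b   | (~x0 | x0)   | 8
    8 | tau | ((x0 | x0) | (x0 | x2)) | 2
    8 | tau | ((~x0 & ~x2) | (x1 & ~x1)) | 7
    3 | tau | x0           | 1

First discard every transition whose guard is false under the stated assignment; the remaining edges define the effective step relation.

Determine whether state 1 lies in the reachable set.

After dropping false guards: 11 live edges.
depth 0: {0}
depth 1: {2,7}  cumulative {0,2,7}
Reachable = {0,2,7}

Answer: UNREACHABLE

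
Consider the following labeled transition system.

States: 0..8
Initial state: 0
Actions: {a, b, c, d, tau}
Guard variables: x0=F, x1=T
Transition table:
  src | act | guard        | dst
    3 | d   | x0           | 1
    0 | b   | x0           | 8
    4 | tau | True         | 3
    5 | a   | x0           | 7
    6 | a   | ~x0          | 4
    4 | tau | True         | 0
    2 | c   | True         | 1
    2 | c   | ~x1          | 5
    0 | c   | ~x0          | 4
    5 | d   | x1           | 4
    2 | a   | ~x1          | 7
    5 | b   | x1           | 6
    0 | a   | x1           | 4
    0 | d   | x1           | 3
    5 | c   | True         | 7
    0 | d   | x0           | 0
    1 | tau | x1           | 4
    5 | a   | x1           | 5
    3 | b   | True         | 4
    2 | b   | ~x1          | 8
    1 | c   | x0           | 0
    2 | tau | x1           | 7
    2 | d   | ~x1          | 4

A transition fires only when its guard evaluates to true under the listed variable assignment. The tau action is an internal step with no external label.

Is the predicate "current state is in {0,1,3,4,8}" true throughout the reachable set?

Answer: INVARIANT HOLDS

Analysis:
Allowed set {0,1,3,4,8}
Reachable = {0,3,4}
  0: safe
  3: safe
  4: safe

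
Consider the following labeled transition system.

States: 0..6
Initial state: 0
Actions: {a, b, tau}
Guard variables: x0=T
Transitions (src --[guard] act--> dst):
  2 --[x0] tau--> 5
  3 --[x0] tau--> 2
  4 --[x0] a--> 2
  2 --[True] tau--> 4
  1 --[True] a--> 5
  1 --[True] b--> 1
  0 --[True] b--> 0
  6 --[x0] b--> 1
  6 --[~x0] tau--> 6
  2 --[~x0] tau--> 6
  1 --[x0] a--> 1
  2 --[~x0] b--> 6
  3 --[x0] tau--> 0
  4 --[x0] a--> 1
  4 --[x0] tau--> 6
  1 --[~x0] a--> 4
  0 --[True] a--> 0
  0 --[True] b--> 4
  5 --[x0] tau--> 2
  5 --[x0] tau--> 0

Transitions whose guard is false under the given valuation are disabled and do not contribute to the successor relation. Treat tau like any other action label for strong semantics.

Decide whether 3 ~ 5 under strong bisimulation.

Answer: BISIMILAR

Analysis:
Bisimulation quotient by refinement:
  P[0] = {{0,1,2,3,4,5,6}}
  P[1] = {{0,1},{2,3,5},{4},{6}}
  P[2] = {{0},{1},{2},{3,5},{4},{6}}
Fixed point at round 3; 6 class(es).
3∈{3,5}, 5∈{3,5}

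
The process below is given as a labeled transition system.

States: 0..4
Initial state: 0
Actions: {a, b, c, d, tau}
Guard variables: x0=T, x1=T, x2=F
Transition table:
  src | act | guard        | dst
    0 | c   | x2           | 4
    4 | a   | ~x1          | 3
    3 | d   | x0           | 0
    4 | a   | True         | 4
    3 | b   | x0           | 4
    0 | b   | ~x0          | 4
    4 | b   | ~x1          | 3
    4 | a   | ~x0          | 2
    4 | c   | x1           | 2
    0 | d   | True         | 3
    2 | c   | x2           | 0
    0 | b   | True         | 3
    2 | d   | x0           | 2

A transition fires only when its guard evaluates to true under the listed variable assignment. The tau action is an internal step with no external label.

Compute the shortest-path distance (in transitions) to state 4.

Answer: 2

Trace:
BFS to 4:
  depth 0: {0}
  depth 1: {3}
  depth 2: {4}
4 enters at depth 2; path b·b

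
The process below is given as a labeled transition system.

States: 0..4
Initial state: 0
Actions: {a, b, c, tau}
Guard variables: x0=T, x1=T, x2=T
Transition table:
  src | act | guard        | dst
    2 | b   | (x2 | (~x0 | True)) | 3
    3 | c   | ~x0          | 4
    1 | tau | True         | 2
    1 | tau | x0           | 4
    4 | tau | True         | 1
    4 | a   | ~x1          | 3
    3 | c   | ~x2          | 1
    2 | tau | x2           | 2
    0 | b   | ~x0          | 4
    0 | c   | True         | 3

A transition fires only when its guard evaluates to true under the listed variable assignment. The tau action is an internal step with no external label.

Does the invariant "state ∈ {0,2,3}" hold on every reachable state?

Answer: INVARIANT HOLDS

Working:
Allowed set {0,2,3}
Reach set: {0,3}
  0: safe
  3: safe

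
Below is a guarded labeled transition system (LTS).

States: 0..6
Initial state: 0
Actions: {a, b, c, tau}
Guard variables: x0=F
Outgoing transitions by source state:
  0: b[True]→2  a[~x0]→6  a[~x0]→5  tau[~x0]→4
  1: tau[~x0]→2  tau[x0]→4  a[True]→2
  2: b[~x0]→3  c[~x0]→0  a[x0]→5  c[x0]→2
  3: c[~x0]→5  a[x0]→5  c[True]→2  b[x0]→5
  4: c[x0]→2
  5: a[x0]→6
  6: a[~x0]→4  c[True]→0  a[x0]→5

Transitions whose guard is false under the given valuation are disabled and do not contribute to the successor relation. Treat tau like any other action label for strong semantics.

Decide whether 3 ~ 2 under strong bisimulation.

Answer: NOT BISIMILAR

Analysis:
Refine partition for ~:
  π0 = {{0,1,2,3,4,5,6}}
  π1 = {{0},{1},{2},{3},{4,5},{6}}
6 equivalence class(es) (converged in 2)
class of 3: {3}; class of 2: {2}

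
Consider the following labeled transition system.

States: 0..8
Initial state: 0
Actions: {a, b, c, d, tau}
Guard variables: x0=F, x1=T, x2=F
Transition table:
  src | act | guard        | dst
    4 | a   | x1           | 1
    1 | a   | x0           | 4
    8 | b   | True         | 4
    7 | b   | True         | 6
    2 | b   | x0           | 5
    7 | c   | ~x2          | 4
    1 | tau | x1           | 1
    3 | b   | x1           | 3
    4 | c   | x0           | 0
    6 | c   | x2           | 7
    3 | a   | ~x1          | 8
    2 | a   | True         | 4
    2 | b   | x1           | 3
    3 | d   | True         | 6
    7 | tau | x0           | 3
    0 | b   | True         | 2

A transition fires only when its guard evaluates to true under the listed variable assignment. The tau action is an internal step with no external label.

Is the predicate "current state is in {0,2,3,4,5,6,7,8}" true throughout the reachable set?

Answer: INVARIANT VIOLATED at state 1

Trace:
Allowed set {0,2,3,4,5,6,7,8}
R = {0,1,2,3,4,6}
  0: ✓
  1: outside
  2: ✓
  3: ✓
  4: ✓
  6: ✓
counterexample path to 1: b·a·a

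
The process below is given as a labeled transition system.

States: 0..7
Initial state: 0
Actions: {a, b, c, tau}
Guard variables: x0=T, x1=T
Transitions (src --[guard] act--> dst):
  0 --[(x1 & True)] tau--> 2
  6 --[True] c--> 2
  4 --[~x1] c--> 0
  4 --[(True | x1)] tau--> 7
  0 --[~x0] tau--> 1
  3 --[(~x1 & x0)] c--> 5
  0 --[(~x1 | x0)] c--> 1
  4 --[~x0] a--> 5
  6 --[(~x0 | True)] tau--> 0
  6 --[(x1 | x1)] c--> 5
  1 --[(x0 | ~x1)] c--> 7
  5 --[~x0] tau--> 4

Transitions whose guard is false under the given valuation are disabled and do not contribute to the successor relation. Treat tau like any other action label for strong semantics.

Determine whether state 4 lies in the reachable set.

After dropping false guards: 7 live edges.
L0 = {0}
L1 = {1,2}  cumulative {0,1,2}
L2 = {7}  cumulative {0,1,2,7}
Reachable = {0,1,2,7}

Answer: UNREACHABLE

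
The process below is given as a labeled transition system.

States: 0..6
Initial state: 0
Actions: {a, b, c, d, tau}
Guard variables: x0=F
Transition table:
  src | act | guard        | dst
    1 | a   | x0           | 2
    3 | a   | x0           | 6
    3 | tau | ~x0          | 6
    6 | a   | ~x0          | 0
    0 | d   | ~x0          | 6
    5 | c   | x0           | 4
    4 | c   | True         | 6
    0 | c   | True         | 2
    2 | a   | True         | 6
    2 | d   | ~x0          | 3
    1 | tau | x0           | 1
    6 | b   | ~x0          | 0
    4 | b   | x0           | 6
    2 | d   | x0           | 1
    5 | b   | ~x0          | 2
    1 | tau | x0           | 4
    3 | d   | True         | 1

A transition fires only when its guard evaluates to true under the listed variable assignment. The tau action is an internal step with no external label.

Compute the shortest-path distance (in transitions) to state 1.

Answer: 3

Analysis:
BFS to 1:
  depth 0: {0}
  depth 1: {2,6}
  depth 2: {3}
  depth 3: {1}
first hit 1 at d=3 via c·d·d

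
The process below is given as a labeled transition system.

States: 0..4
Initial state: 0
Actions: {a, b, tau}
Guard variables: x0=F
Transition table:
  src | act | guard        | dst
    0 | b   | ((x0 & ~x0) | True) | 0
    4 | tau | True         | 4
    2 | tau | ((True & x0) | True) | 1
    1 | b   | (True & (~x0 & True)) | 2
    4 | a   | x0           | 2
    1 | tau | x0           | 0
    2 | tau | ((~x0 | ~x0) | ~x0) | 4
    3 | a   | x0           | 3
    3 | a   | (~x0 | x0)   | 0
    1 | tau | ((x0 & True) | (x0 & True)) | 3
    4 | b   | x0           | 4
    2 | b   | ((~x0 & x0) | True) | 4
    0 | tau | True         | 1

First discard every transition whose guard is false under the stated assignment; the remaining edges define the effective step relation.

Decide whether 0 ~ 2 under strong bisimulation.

Answer: NOT BISIMILAR

Analysis:
Compute ~ classes (split until stable):
  π0 = {{0,1,2,3,4}}
  π1 = {{0,2},{1},{3},{4}}
  π2 = {{0},{1},{2},{3},{4}}
Fixed point at round 3; 5 class(es).
[0]={0}  [2]={2}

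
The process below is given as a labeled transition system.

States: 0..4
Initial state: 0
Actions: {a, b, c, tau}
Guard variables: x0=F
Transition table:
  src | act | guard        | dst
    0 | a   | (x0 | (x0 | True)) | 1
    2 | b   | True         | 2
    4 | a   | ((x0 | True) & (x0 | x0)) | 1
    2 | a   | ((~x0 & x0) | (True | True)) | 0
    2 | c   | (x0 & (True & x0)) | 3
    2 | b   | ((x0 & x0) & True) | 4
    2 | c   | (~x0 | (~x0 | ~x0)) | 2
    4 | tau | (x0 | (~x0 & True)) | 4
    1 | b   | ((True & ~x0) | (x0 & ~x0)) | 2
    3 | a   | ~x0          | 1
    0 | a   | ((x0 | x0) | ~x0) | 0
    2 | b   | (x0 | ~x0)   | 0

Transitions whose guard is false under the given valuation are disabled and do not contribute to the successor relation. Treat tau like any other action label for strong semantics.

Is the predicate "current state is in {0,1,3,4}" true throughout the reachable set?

Answer: INVARIANT VIOLATED at state 2

Trace:
Safe = {0,1,3,4}
Reach set: {0,1,2}
  0: safe
  1: safe
  2: outside
witness against invariant: a·b → 2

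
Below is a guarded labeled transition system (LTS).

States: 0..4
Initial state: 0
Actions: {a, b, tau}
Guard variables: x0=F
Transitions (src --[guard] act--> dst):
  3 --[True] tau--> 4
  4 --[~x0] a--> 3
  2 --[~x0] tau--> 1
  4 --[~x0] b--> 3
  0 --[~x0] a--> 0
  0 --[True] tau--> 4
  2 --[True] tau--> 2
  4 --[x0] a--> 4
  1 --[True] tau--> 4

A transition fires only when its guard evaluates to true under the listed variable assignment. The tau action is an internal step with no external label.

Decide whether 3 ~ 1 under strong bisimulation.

Compute ~ classes (split until stable):
  round 0: {{0,1,2,3,4}}
  round 1: {{0},{1,2,3},{4}}
  round 2: {{0},{1,3},{2},{4}}
4 equivalence class(es) (converged in 3)
[3]={1,3}  [1]={1,3}

Answer: BISIMILAR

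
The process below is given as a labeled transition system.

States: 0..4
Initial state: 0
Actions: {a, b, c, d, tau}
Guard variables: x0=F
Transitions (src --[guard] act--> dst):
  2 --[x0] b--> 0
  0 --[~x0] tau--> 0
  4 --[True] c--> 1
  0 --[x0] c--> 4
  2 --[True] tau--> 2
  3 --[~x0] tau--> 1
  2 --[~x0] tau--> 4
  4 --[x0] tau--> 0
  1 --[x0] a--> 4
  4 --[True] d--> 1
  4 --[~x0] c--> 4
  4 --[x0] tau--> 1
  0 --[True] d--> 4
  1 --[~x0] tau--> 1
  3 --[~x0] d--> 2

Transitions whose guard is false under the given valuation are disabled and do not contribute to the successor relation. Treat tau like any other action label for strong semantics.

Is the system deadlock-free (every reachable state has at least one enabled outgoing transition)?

Reach set: {0,1,4}
  0: d→4  tau→0  [2 exit(s)]
  1: tau→1  [1 exit(s)]
  4: c→1  c→4  d→1  [3 exit(s)]

Answer: DEADLOCK-FREE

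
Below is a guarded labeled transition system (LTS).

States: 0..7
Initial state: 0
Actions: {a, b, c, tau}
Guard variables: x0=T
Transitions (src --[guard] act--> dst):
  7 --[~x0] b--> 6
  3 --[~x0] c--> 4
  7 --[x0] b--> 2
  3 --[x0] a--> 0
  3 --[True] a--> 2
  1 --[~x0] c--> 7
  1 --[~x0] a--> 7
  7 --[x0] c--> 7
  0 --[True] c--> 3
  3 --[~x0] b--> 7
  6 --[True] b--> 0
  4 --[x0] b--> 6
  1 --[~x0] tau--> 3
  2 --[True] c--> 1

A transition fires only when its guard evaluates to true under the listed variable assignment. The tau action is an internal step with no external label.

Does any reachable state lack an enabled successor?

Answer: DEADLOCK at state 1

Working:
Reachable = {0,1,2,3}
  0: c→3  [1 out]
  1: ∅  [no exit]
  2: c→1  [1 out]
  3: a→0  a→2  [2 out]
witness 1: c·a·c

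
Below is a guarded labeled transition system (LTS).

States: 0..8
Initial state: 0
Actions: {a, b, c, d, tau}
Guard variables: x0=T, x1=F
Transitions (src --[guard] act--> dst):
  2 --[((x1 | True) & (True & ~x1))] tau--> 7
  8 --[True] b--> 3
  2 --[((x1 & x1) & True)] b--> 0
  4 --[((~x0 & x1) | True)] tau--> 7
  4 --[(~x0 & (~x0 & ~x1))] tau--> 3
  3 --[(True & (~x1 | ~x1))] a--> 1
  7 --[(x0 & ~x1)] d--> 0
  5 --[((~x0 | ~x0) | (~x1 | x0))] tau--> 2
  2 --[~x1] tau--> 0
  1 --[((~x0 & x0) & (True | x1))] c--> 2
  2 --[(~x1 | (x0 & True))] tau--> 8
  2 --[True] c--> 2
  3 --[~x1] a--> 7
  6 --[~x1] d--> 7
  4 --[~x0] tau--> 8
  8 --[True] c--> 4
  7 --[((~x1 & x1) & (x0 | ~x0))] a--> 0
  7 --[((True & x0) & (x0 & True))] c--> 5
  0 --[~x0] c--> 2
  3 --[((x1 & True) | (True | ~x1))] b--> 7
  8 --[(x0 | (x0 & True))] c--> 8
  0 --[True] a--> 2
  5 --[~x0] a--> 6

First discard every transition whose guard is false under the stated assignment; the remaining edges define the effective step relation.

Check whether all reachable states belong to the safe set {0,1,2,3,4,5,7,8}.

Answer: INVARIANT HOLDS

Analysis:
Allowed set {0,1,2,3,4,5,7,8}
R = {0,1,2,3,4,5,7,8}
  0: ok
  1: ok
  2: ok
  3: ok
  4: ok
  5: ok
  7: ok
  8: ok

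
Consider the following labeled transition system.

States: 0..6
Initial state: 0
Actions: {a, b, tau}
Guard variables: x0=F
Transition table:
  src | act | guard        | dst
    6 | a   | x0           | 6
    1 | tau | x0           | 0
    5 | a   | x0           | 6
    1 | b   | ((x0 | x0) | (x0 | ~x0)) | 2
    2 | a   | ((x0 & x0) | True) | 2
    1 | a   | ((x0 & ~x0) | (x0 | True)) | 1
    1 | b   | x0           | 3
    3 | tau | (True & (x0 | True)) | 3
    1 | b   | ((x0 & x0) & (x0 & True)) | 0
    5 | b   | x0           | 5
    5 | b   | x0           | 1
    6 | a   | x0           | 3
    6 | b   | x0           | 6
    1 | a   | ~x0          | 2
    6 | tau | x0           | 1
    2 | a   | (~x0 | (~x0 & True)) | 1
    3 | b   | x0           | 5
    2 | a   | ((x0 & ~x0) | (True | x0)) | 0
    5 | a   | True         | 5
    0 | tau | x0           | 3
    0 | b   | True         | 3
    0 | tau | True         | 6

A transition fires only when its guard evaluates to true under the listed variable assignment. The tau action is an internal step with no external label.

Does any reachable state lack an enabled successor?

Answer: DEADLOCK at state 6

Trace:
R = {0,3,6}
  0: b→3  tau→6  [deg 2]
  3: tau→3  [deg 1]
  6: ∅  [deadlock]
Path to 6: tau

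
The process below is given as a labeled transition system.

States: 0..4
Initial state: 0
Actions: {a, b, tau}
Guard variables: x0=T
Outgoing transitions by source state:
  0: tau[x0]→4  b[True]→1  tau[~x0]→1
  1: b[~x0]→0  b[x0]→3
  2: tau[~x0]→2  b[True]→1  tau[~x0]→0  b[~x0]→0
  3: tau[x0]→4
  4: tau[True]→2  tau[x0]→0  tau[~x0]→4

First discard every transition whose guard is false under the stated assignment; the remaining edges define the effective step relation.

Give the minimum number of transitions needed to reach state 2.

BFS to 2:
  depth 0: {0}
  depth 1: {1,4}
  depth 2: {2,3}
depth(2)=2, e.g. tau·tau

Answer: 2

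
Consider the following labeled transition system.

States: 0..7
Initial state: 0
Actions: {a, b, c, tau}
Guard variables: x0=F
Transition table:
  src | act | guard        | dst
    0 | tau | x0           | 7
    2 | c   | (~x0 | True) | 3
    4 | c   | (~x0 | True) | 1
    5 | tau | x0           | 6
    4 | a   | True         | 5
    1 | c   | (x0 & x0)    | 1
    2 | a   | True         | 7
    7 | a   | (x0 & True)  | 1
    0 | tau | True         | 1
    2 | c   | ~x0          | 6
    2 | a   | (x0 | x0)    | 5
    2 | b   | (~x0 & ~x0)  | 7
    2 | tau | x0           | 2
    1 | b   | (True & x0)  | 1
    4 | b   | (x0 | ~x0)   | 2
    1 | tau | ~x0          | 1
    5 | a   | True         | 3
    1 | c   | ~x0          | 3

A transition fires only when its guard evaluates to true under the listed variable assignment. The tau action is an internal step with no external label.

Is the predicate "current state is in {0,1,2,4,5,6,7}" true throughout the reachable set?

Safe = {0,1,2,4,5,6,7}
Reachable = {0,1,3}
  0: ok
  1: ok
  3: ✗ unsafe
reach 3 via tau·c — violates

Answer: INVARIANT VIOLATED at state 3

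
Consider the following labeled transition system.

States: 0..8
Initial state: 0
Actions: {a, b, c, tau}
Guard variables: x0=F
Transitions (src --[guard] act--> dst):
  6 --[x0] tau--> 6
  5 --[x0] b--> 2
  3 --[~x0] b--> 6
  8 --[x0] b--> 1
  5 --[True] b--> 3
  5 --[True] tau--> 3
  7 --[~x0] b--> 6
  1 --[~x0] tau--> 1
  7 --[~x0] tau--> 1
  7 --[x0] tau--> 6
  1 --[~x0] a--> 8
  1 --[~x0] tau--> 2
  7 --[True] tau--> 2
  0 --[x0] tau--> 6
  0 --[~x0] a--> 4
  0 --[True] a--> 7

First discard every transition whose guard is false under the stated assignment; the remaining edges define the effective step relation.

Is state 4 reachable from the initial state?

11 transition(s) survive guard evaluation.
Layer 0: {0}
Layer 1: {4,7}  total {0,4,7}
Layer 2: {1,2,6}  total {0,1,2,4,6,7}
Layer 3: {8}  total {0,1,2,4,6,7,8}
Reachable = {0,1,2,4,6,7,8}
witness 4: a

Answer: REACHABLE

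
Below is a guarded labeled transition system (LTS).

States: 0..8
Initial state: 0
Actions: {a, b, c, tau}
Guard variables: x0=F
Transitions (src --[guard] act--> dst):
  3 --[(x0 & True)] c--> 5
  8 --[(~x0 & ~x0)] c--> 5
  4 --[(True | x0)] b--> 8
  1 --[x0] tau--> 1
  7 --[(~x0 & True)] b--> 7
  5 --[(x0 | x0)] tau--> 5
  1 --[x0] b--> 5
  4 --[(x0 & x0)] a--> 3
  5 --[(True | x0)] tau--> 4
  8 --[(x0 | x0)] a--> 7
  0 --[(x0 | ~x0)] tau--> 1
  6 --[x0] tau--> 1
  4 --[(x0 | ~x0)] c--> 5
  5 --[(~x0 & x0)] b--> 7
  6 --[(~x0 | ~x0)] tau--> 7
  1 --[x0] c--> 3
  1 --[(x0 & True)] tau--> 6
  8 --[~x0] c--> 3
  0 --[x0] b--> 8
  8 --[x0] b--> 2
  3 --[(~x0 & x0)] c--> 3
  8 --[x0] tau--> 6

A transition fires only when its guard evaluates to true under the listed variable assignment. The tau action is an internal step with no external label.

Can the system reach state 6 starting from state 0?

Answer: UNREACHABLE

Trace:
Guard filter leaves 8 enabled edge(s).
depth 0: {0}
depth 1: {1}  cumulative {0,1}
R = {0,1}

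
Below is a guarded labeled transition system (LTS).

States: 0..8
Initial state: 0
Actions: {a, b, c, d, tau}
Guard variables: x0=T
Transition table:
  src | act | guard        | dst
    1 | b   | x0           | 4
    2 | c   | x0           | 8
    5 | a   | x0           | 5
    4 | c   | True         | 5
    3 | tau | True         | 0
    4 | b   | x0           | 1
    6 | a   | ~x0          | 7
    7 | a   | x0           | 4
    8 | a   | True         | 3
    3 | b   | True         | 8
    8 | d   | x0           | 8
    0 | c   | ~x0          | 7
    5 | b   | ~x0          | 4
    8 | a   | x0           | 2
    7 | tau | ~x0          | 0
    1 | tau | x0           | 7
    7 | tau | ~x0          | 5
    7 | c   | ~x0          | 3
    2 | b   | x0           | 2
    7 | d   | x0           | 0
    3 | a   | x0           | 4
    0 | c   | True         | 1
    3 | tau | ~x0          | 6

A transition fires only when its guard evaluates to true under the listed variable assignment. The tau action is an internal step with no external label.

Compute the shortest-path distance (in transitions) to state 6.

Answer: UNREACHABLE

Working:
Layered search for 6:
  depth 0: {0}
  depth 1: {1}
  depth 2: {4,7}
  depth 3: {5}
6 never appears.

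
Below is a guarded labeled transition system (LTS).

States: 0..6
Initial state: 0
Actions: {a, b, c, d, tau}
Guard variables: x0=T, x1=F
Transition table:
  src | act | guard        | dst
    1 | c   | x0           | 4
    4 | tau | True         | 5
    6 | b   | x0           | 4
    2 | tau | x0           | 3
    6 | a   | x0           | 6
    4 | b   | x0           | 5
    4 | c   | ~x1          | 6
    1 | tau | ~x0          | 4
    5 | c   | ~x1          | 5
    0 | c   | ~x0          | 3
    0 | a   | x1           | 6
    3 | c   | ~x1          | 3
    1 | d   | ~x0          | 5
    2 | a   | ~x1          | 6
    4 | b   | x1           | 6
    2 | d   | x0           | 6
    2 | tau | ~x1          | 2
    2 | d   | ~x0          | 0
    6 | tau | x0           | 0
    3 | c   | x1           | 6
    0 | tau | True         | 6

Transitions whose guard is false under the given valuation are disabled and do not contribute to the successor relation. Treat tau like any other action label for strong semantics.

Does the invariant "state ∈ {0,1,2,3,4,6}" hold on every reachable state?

Safe = {0,1,2,3,4,6}
Reachable = {0,4,5,6}
  0: ok
  4: ok
  5: VIOLATES
  6: ok
reach 5 via tau·b·tau — violates

Answer: INVARIANT VIOLATED at state 5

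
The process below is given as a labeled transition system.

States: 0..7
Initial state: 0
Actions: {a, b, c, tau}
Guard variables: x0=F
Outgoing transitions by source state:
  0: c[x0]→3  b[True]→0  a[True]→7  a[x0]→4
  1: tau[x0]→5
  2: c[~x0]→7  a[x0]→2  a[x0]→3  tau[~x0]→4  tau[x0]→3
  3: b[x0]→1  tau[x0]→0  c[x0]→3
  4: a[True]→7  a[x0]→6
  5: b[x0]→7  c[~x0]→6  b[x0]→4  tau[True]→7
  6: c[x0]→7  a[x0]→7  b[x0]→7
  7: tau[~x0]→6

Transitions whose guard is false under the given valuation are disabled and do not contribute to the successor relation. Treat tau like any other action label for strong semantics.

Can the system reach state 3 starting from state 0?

Answer: UNREACHABLE

Working:
8 transition(s) survive guard evaluation.
L0 = {0}
L1 = {7}  total {0,7}
L2 = {6}  total {0,6,7}
Reach set: {0,6,7}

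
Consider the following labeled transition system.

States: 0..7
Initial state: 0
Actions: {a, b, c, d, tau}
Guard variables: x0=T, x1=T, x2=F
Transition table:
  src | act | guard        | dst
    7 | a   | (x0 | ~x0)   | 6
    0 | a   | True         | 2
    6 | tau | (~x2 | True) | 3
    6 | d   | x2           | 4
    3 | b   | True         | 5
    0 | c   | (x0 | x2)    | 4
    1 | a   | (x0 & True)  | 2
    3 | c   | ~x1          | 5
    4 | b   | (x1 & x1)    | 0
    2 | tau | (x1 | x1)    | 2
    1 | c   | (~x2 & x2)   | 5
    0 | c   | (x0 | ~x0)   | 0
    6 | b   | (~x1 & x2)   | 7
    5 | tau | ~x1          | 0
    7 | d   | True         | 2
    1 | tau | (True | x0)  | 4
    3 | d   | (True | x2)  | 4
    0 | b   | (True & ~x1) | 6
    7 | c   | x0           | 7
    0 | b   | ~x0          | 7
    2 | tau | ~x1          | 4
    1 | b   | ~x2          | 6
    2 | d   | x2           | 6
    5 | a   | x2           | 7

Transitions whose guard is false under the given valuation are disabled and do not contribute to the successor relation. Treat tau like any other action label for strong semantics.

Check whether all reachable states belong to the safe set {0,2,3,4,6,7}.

Allowed set {0,2,3,4,6,7}
Reachable = {0,2,4}
  0: ✓
  2: ✓
  4: ✓

Answer: INVARIANT HOLDS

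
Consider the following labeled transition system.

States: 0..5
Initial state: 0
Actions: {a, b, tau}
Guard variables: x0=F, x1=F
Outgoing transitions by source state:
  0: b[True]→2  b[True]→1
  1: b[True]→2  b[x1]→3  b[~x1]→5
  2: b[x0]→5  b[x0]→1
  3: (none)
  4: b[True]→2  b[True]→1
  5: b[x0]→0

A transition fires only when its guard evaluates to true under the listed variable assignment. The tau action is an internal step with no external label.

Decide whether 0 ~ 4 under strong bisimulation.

Bisimulation quotient by refinement:
  P[0] = {{0,1,2,3,4,5}}
  P[1] = {{0,1,4},{2,3,5}}
  P[2] = {{0,4},{1},{2,3,5}}
stable after 3 split(s): 3 block(s)
class of 0: {0,4}; class of 4: {0,4}

Answer: BISIMILAR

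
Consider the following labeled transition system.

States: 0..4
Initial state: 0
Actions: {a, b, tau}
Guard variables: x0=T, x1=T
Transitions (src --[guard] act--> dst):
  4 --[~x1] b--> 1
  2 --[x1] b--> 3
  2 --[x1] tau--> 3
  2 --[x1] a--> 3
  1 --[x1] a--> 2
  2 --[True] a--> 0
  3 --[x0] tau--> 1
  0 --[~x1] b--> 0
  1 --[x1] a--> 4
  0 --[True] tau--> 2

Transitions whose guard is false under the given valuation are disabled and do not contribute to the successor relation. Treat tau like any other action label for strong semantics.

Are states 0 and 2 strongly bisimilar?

Answer: NOT BISIMILAR

Working:
Refine partition for ~:
  π0 = {{0,1,2,3,4}}
  π1 = {{0,3},{1},{2},{4}}
  π2 = {{0},{1},{2},{3},{4}}
5 equivalence class(es) (converged in 3)
class of 0: {0}; class of 2: {2}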